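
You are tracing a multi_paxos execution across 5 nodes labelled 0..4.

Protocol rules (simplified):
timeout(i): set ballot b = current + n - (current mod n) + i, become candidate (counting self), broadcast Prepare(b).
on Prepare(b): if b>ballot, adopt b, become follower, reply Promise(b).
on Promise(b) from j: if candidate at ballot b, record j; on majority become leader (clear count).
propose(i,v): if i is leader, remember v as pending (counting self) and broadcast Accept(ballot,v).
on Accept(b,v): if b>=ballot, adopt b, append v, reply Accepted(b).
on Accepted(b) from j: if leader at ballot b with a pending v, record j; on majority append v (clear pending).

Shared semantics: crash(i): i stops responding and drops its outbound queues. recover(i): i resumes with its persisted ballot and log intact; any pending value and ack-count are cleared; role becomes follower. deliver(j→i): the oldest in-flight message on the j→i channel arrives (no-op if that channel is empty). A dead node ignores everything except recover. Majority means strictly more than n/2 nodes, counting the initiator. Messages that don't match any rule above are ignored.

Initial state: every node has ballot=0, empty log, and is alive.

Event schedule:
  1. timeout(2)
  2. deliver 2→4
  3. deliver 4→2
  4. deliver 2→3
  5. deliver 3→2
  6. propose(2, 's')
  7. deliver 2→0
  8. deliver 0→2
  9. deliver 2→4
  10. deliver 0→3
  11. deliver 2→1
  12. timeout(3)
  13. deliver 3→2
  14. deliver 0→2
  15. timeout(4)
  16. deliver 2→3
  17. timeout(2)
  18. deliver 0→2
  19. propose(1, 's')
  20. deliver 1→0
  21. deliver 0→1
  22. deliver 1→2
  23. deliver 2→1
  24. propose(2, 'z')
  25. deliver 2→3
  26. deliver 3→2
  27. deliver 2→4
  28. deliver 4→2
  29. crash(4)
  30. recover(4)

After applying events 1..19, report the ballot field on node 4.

after 1 — timeout(2): n2:cand/b7/[-]
after 2 — deliver 2→4: n4:foll/b7/[-]
after 3 — deliver 4→2: ·
after 4 — deliver 2→3: n3:foll/b7/[-]
after 5 — deliver 3→2: n2:lead/b7/[-]
after 6 — propose(2,'s'): ·
after 7 — deliver 2→0: n0:foll/b7/[-]
after 8 — deliver 0→2: ·
after 9 — deliver 2→4: n4:foll/b7/[s]
after 10 — deliver 0→3: ·
after 11 — deliver 2→1: n1:foll/b7/[-]
after 12 — timeout(3): n3:cand/b13/[-]
after 13 — deliver 3→2: n2:foll/b13/[-]
after 14 — deliver 0→2: ·
after 15 — timeout(4): n4:cand/b14/[s]
after 16 — deliver 2→3: ·
after 17 — timeout(2): n2:cand/b17/[-]
after 18 — deliver 0→2: ·
after 19 — propose(1,'s'): ·

14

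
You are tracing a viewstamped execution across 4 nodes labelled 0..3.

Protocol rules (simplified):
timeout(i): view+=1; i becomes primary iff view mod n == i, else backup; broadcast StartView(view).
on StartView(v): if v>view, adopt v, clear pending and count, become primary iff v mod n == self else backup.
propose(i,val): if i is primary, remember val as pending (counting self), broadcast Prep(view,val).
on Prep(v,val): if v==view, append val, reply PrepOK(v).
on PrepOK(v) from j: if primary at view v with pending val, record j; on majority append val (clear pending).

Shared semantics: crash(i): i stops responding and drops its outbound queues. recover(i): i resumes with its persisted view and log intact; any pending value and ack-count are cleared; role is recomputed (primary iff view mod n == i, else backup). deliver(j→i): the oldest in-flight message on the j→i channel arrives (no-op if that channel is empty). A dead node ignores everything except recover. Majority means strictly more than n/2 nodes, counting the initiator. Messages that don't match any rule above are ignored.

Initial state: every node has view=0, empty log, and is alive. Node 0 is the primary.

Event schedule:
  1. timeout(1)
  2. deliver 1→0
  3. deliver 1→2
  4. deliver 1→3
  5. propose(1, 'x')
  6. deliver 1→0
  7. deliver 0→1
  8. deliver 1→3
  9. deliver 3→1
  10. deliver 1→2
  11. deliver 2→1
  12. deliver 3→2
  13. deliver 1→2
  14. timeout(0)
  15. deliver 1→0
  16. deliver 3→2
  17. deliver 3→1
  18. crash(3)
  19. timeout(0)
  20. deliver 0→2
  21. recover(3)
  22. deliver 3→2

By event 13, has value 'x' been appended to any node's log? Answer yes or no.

after 1 — timeout(1): n1:prim/v1/[-]
after 2 — deliver 1→0: n0:back/v1/[-]
after 3 — deliver 1→2: n2:back/v1/[-]
after 4 — deliver 1→3: n3:back/v1/[-]
after 5 — propose(1,'x'): ·
after 6 — deliver 1→0: n0:back/v1/[x]
after 7 — deliver 0→1: ·
after 8 — deliver 1→3: n3:back/v1/[x]
after 9 — deliver 3→1: n1:prim/v1/[x]
after 10 — deliver 1→2: n2:back/v1/[x]
after 11 — deliver 2→1: ·
after 12 — deliver 3→2: ·
after 13 — deliver 1→2: ·

yes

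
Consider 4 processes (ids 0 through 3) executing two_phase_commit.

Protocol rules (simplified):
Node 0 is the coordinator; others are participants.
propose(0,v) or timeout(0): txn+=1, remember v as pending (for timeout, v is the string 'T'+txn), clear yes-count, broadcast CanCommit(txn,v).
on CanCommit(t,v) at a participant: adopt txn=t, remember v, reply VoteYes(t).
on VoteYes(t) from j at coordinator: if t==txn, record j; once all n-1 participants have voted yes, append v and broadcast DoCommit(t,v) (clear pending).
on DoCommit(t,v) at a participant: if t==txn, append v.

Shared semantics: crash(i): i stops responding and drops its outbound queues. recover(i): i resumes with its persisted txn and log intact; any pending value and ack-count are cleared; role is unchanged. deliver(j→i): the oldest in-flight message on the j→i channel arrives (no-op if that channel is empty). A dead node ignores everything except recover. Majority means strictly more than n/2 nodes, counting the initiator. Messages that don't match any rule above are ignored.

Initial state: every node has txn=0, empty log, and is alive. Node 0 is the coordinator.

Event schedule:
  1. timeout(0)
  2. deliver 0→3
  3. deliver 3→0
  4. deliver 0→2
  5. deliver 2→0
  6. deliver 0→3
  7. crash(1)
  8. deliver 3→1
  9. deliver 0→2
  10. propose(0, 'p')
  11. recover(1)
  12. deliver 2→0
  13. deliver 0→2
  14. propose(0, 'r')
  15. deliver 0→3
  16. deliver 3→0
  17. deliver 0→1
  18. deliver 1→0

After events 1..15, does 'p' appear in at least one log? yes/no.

no

after 1 — timeout(0): n0:coor/t1/[-]
after 2 — deliver 0→3: n3:part/t1/[-]
after 3 — deliver 3→0: ·
after 4 — deliver 0→2: n2:part/t1/[-]
after 5 — deliver 2→0: ·
after 6 — deliver 0→3: ·
after 7 — crash(1): n1:✗part/t0/[-]
after 8 — deliver 3→1: ·
after 9 — deliver 0→2: ·
after 10 — propose(0,'p'): n0:coor/t2/[-]
after 11 — recover(1): n1:part/t0/[-]
after 12 — deliver 2→0: ·
after 13 — deliver 0→2: n2:part/t2/[-]
after 14 — propose(0,'r'): n0:coor/t3/[-]
after 15 — deliver 0→3: n3:part/t2/[-]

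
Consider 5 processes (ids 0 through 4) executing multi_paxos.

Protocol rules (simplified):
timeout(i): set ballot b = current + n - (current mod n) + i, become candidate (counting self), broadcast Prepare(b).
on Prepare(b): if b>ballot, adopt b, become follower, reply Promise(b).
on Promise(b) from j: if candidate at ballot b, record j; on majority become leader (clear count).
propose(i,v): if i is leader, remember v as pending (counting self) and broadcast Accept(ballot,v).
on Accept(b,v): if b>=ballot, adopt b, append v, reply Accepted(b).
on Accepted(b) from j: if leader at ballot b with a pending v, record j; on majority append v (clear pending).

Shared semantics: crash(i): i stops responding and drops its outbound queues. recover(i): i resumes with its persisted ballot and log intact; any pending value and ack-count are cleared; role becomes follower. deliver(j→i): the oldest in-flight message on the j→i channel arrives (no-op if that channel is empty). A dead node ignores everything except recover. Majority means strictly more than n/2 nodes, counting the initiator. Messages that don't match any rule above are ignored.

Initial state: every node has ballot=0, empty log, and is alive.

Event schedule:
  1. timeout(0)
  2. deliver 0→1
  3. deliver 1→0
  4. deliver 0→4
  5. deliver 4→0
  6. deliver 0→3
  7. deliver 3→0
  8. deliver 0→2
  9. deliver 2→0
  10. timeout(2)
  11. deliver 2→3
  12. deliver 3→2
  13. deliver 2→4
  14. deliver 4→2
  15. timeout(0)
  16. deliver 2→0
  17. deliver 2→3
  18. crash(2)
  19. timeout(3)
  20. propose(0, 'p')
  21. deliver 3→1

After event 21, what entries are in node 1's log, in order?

after 1 — timeout(0): n0:cand/b5/[-]
after 2 — deliver 0→1: n1:foll/b5/[-]
after 3 — deliver 1→0: ·
after 4 — deliver 0→4: n4:foll/b5/[-]
after 5 — deliver 4→0: n0:lead/b5/[-]
after 6 — deliver 0→3: n3:foll/b5/[-]
after 7 — deliver 3→0: ·
after 8 — deliver 0→2: n2:foll/b5/[-]
after 9 — deliver 2→0: ·
after 10 — timeout(2): n2:cand/b12/[-]
after 11 — deliver 2→3: n3:foll/b12/[-]
after 12 — deliver 3→2: ·
after 13 — deliver 2→4: n4:foll/b12/[-]
after 14 — deliver 4→2: n2:lead/b12/[-]
after 15 — timeout(0): n0:cand/b10/[-]
after 16 — deliver 2→0: n0:foll/b12/[-]
after 17 — deliver 2→3: ·
after 18 — crash(2): n2:✗lead/b12/[-]
after 19 — timeout(3): n3:cand/b18/[-]
after 20 — propose(0,'p'): ·
after 21 — deliver 3→1: n1:foll/b18/[-]

empty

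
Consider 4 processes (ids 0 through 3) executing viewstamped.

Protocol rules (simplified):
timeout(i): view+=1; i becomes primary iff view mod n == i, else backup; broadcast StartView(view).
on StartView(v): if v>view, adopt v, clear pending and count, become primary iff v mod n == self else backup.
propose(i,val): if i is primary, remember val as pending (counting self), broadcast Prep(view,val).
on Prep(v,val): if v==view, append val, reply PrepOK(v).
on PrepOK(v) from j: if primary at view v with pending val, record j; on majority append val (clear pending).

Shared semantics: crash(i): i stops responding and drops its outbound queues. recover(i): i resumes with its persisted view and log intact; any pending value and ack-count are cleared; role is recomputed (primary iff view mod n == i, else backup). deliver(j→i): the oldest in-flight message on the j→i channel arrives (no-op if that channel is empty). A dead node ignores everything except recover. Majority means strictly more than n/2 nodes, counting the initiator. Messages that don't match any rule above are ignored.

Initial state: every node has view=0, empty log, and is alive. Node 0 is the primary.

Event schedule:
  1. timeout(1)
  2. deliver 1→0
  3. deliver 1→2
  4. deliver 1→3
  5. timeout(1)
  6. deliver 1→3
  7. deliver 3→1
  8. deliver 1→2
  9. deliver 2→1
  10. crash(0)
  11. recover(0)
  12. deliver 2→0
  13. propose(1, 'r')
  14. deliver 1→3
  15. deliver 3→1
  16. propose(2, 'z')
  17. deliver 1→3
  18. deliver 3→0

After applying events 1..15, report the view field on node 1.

e1 timeout(1): 1[prim,v=1,-]
e2 deliver 1→0: 0[back,v=1,-]
e3 deliver 1→2: 2[back,v=1,-]
e4 deliver 1→3: 3[back,v=1,-]
e5 timeout(1): 1[back,v=2,-]
e6 deliver 1→3: 3[back,v=2,-]
e7 deliver 3→1: ·
e8 deliver 1→2: 2[prim,v=2,-]
e9 deliver 2→1: ·
e10 crash(0): 0[✗back,v=1,-]
e11 recover(0): 0[back,v=1,-]
e12 deliver 2→0: ·
e13 propose(1,'r'): ·
e14 deliver 1→3: ·
e15 deliver 3→1: ·

2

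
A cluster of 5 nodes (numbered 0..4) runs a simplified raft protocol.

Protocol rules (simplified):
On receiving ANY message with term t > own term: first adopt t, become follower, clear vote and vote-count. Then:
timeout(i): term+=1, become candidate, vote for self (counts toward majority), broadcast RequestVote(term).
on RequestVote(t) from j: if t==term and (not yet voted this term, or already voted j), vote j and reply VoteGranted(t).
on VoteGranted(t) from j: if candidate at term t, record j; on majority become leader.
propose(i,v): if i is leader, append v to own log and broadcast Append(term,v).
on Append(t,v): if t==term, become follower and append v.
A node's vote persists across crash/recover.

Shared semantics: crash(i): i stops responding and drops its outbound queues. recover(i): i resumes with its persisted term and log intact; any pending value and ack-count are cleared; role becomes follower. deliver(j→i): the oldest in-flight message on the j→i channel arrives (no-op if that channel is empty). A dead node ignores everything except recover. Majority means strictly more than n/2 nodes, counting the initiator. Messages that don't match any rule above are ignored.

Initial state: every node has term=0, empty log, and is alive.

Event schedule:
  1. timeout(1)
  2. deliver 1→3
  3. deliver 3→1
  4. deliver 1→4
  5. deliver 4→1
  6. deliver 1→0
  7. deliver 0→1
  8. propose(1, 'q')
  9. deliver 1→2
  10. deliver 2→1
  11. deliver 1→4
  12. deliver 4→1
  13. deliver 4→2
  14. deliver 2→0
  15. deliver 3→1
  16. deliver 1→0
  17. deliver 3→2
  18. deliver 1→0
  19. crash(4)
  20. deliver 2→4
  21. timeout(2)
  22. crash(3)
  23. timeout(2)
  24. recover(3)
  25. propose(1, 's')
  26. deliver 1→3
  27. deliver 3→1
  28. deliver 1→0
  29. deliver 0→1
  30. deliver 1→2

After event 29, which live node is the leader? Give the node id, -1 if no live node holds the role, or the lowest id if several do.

[1] timeout(1) → N1(cand t1 [-])
[2] deliver 1→3 → N3(foll t1 [-])
[3] deliver 3→1 → ∅
[4] deliver 1→4 → N4(foll t1 [-])
[5] deliver 4→1 → N1(lead t1 [-])
[6] deliver 1→0 → N0(foll t1 [-])
[7] deliver 0→1 → ∅
[8] propose(1,'q') → N1(lead t1 [q])
[9] deliver 1→2 → N2(foll t1 [-])
[10] deliver 2→1 → ∅
[11] deliver 1→4 → N4(foll t1 [q])
[12] deliver 4→1 → ∅
[13] deliver 4→2 → ∅
[14] deliver 2→0 → ∅
[15] deliver 3→1 → ∅
[16] deliver 1→0 → N0(foll t1 [q])
[17] deliver 3→2 → ∅
[18] deliver 1→0 → ∅
[19] crash(4) → N4(✗foll t1 [q])
[20] deliver 2→4 → ∅
[21] timeout(2) → N2(cand t2 [-])
[22] crash(3) → N3(✗foll t1 [-])
[23] timeout(2) → N2(cand t3 [-])
[24] recover(3) → N3(foll t1 [-])
[25] propose(1,'s') → N1(lead t1 [q,s])
[26] deliver 1→3 → N3(foll t1 [q])
[27] deliver 3→1 → ∅
[28] deliver 1→0 → N0(foll t1 [q,s])
[29] deliver 0→1 → ∅

1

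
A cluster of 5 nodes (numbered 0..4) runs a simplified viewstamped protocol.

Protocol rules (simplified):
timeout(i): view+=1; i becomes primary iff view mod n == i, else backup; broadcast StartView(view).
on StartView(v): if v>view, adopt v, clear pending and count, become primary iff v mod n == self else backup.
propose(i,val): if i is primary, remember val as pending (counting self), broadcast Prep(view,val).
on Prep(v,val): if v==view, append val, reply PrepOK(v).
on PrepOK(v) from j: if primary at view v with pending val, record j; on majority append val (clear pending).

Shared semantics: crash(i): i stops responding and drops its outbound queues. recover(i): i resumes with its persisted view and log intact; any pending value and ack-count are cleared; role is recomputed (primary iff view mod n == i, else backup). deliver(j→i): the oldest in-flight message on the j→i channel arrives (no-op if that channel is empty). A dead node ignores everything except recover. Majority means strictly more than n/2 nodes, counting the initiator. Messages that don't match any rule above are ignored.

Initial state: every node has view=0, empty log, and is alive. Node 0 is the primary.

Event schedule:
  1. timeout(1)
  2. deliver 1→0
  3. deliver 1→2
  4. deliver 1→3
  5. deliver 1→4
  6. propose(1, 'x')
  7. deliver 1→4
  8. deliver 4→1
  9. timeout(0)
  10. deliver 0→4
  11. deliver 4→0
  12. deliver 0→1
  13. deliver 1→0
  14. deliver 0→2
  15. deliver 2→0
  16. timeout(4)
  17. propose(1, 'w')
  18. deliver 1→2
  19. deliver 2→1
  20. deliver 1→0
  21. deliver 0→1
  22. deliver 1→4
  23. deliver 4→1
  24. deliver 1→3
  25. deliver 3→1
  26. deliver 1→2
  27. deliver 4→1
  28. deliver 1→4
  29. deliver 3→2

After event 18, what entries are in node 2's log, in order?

after 1 — timeout(1): n1:prim/v1/[-]
after 2 — deliver 1→0: n0:back/v1/[-]
after 3 — deliver 1→2: n2:back/v1/[-]
after 4 — deliver 1→3: n3:back/v1/[-]
after 5 — deliver 1→4: n4:back/v1/[-]
after 6 — propose(1,'x'): ·
after 7 — deliver 1→4: n4:back/v1/[x]
after 8 — deliver 4→1: ·
after 9 — timeout(0): n0:back/v2/[-]
after 10 — deliver 0→4: n4:back/v2/[x]
after 11 — deliver 4→0: ·
after 12 — deliver 0→1: n1:back/v2/[-]
after 13 — deliver 1→0: ·
after 14 — deliver 0→2: n2:prim/v2/[-]
after 15 — deliver 2→0: ·
after 16 — timeout(4): n4:back/v3/[x]
after 17 — propose(1,'w'): ·
after 18 — deliver 1→2: ·

empty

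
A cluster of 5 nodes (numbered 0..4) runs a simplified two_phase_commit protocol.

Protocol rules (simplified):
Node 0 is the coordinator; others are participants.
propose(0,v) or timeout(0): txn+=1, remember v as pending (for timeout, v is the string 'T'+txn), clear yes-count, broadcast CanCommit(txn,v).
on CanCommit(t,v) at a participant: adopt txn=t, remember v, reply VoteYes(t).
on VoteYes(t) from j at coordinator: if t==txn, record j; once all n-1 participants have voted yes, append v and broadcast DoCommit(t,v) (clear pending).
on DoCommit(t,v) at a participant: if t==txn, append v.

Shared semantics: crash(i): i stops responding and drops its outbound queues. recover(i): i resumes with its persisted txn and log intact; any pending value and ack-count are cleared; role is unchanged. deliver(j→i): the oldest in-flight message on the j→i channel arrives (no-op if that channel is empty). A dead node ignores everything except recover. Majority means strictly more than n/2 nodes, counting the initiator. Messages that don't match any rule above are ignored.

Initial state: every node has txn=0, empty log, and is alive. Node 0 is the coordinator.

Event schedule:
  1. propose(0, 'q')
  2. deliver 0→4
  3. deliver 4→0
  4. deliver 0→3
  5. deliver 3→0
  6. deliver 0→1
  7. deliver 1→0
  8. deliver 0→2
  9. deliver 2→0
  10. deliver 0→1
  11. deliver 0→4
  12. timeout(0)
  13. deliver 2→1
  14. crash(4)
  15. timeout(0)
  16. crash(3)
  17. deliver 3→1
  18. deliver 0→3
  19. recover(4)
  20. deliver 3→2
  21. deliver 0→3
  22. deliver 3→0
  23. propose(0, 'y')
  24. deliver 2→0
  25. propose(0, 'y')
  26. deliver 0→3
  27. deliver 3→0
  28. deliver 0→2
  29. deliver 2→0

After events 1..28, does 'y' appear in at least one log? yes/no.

after 1 — propose(0,'q'): n0:coor/t1/[-]
after 2 — deliver 0→4: n4:part/t1/[-]
after 3 — deliver 4→0: ·
after 4 — deliver 0→3: n3:part/t1/[-]
after 5 — deliver 3→0: ·
after 6 — deliver 0→1: n1:part/t1/[-]
after 7 — deliver 1→0: ·
after 8 — deliver 0→2: n2:part/t1/[-]
after 9 — deliver 2→0: n0:coor/t1/[q]
after 10 — deliver 0→1: n1:part/t1/[q]
after 11 — deliver 0→4: n4:part/t1/[q]
after 12 — timeout(0): n0:coor/t2/[q]
after 13 — deliver 2→1: ·
after 14 — crash(4): n4:✗part/t1/[q]
after 15 — timeout(0): n0:coor/t3/[q]
after 16 — crash(3): n3:✗part/t1/[-]
after 17 — deliver 3→1: ·
after 18 — deliver 0→3: ·
after 19 — recover(4): n4:part/t1/[q]
after 20 — deliver 3→2: ·
after 21 — deliver 0→3: ·
after 22 — deliver 3→0: ·
after 23 — propose(0,'y'): n0:coor/t4/[q]
after 24 — deliver 2→0: ·
after 25 — propose(0,'y'): n0:coor/t5/[q]
after 26 — deliver 0→3: ·
after 27 — deliver 3→0: ·
after 28 — deliver 0→2: n2:part/t1/[q]

no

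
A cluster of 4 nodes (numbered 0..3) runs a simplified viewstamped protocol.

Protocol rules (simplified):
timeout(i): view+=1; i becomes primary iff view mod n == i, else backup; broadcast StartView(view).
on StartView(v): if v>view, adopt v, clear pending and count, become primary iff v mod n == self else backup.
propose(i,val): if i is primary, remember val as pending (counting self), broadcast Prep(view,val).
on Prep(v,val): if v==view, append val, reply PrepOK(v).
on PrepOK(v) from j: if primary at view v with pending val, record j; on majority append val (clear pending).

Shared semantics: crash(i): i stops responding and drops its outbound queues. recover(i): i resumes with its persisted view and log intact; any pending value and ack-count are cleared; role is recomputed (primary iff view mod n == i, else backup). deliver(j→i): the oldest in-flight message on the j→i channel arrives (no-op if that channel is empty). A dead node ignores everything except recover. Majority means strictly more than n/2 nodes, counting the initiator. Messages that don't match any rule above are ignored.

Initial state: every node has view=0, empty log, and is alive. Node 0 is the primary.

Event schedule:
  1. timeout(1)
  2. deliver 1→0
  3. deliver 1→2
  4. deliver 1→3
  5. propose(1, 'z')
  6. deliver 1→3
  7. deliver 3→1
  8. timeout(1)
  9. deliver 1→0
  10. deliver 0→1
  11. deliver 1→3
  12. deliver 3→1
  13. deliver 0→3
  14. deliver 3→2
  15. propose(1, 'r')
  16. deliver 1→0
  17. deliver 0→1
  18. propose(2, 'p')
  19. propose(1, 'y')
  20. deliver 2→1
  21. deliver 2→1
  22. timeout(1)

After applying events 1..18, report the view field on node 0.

step 1 timeout(1): 1={prim,v=1,log=-}
step 2 deliver 1→0: 0={back,v=1,log=-}
step 3 deliver 1→2: 2={back,v=1,log=-}
step 4 deliver 1→3: 3={back,v=1,log=-}
step 5 propose(1,'z'): —
step 6 deliver 1→3: 3={back,v=1,log=z}
step 7 deliver 3→1: —
step 8 timeout(1): 1={back,v=2,log=-}
step 9 deliver 1→0: 0={back,v=1,log=z}
step 10 deliver 0→1: —
step 11 deliver 1→3: 3={back,v=2,log=z}
step 12 deliver 3→1: —
step 13 deliver 0→3: —
step 14 deliver 3→2: —
step 15 propose(1,'r'): —
step 16 deliver 1→0: 0={back,v=2,log=z}
step 17 deliver 0→1: —
step 18 propose(2,'p'): —

2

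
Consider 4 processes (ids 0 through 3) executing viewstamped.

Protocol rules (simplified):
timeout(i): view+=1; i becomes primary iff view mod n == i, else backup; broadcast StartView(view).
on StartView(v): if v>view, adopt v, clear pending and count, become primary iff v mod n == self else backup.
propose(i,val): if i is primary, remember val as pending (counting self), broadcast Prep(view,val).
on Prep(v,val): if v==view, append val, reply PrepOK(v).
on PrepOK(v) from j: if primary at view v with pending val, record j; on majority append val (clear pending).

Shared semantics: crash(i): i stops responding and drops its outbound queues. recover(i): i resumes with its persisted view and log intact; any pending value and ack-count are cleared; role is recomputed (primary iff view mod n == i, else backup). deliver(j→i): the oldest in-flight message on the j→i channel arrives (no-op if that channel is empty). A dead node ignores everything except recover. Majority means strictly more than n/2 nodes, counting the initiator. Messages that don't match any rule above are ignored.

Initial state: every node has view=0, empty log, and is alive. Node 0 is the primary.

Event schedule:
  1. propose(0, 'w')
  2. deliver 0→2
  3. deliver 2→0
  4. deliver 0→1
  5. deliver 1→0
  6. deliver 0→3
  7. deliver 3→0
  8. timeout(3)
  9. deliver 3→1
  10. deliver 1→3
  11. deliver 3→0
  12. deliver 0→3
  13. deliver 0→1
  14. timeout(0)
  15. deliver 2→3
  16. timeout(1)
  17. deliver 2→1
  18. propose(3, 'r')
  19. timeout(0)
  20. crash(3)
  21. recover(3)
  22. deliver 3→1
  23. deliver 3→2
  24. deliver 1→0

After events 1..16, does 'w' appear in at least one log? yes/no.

after 1 — propose(0,'w'): ·
after 2 — deliver 0→2: n2:back/v0/[w]
after 3 — deliver 2→0: ·
after 4 — deliver 0→1: n1:back/v0/[w]
after 5 — deliver 1→0: n0:prim/v0/[w]
after 6 — deliver 0→3: n3:back/v0/[w]
after 7 — deliver 3→0: ·
after 8 — timeout(3): n3:back/v1/[w]
after 9 — deliver 3→1: n1:prim/v1/[w]
after 10 — deliver 1→3: ·
after 11 — deliver 3→0: n0:back/v1/[w]
after 12 — deliver 0→3: ·
after 13 — deliver 0→1: ·
after 14 — timeout(0): n0:back/v2/[w]
after 15 — deliver 2→3: ·
after 16 — timeout(1): n1:back/v2/[w]

yes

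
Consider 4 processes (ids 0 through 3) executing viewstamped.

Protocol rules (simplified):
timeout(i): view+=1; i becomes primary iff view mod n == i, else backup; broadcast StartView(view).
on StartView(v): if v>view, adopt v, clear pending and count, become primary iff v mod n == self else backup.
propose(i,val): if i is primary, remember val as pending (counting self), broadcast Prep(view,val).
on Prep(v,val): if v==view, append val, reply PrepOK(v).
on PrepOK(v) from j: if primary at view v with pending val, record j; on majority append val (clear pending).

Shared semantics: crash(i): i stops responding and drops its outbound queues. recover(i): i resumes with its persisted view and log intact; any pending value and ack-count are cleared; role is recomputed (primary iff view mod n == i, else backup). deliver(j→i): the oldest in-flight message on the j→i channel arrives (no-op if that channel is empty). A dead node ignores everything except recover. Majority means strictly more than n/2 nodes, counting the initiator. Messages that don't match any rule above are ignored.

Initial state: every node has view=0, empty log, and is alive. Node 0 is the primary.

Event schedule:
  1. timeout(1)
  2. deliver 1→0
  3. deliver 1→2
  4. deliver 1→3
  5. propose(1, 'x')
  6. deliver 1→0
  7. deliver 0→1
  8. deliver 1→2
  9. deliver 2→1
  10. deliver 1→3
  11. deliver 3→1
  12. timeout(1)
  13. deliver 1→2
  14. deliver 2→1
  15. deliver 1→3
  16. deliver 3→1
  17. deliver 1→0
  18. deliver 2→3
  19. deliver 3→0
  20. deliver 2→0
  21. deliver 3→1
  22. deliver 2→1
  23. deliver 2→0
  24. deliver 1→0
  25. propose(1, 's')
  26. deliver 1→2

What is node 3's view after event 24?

step 1 timeout(1): 1={prim,v=1,log=-}
step 2 deliver 1→0: 0={back,v=1,log=-}
step 3 deliver 1→2: 2={back,v=1,log=-}
step 4 deliver 1→3: 3={back,v=1,log=-}
step 5 propose(1,'x'): —
step 6 deliver 1→0: 0={back,v=1,log=x}
step 7 deliver 0→1: —
step 8 deliver 1→2: 2={back,v=1,log=x}
step 9 deliver 2→1: 1={prim,v=1,log=x}
step 10 deliver 1→3: 3={back,v=1,log=x}
step 11 deliver 3→1: —
step 12 timeout(1): 1={back,v=2,log=x}
step 13 deliver 1→2: 2={prim,v=2,log=x}
step 14 deliver 2→1: —
step 15 deliver 1→3: 3={back,v=2,log=x}
step 16 deliver 3→1: —
step 17 deliver 1→0: 0={back,v=2,log=x}
step 18 deliver 2→3: —
step 19 deliver 3→0: —
step 20 deliver 2→0: —
step 21 deliver 3→1: —
step 22 deliver 2→1: —
step 23 deliver 2→0: —
step 24 deliver 1→0: —

2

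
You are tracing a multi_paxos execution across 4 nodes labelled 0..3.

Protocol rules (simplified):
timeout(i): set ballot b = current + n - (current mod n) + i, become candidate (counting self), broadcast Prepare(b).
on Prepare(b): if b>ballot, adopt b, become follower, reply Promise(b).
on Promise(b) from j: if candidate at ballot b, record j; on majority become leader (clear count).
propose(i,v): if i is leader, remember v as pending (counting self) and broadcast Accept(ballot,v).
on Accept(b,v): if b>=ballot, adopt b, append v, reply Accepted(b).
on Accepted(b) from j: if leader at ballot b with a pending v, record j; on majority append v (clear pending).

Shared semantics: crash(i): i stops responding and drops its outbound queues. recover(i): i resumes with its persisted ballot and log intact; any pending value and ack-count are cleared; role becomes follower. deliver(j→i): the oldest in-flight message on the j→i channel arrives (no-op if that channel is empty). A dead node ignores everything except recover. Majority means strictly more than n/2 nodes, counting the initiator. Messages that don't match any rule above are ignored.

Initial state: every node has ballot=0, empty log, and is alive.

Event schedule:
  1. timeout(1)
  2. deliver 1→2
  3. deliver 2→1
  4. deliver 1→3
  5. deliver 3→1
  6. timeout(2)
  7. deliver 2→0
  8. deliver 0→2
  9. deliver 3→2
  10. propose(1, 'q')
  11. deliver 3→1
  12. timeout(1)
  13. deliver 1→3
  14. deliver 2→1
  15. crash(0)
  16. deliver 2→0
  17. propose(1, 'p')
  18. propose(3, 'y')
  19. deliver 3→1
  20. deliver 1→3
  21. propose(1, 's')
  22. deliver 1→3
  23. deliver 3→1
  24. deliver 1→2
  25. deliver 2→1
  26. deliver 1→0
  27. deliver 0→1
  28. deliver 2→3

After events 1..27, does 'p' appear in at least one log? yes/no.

after 1 — timeout(1): n1:cand/b5/[-]
after 2 — deliver 1→2: n2:foll/b5/[-]
after 3 — deliver 2→1: ·
after 4 — deliver 1→3: n3:foll/b5/[-]
after 5 — deliver 3→1: n1:lead/b5/[-]
after 6 — timeout(2): n2:cand/b10/[-]
after 7 — deliver 2→0: n0:foll/b10/[-]
after 8 — deliver 0→2: ·
after 9 — deliver 3→2: ·
after 10 — propose(1,'q'): ·
after 11 — deliver 3→1: ·
after 12 — timeout(1): n1:cand/b9/[-]
after 13 — deliver 1→3: n3:foll/b5/[q]
after 14 — deliver 2→1: n1:foll/b10/[-]
after 15 — crash(0): n0:✗foll/b10/[-]
after 16 — deliver 2→0: ·
after 17 — propose(1,'p'): ·
after 18 — propose(3,'y'): ·
after 19 — deliver 3→1: ·
after 20 — deliver 1→3: n3:foll/b9/[q]
after 21 — propose(1,'s'): ·
after 22 — deliver 1→3: ·
after 23 — deliver 3→1: ·
after 24 — deliver 1→2: ·
after 25 — deliver 2→1: ·
after 26 — deliver 1→0: ·
after 27 — deliver 0→1: ·

no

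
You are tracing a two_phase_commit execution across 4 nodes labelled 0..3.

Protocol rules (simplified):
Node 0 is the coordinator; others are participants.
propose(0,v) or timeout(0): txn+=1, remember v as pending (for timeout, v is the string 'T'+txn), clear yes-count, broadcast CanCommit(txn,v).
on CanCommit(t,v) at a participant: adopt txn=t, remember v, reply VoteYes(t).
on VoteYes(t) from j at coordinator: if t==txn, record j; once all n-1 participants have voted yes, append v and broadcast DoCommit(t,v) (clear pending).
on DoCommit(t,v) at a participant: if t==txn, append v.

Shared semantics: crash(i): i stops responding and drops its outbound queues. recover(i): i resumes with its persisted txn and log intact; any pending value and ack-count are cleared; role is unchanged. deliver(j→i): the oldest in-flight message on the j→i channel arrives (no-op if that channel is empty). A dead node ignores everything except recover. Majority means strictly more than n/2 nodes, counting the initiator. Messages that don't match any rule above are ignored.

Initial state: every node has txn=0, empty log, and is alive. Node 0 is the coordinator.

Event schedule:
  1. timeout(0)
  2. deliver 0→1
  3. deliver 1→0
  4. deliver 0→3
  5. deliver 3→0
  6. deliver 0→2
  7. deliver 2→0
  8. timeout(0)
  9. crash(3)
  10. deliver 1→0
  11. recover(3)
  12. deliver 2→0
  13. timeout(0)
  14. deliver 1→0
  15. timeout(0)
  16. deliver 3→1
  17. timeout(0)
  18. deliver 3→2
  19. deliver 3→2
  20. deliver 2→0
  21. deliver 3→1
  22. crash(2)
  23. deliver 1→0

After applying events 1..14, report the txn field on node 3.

1

1. timeout(0):  <0:coor t1 ->
2. deliver 0→1:  <1:part t1 ->
3. deliver 1→0:  nop
4. deliver 0→3:  <3:part t1 ->
5. deliver 3→0:  nop
6. deliver 0→2:  <2:part t1 ->
7. deliver 2→0:  <0:coor t1 T1>
8. timeout(0):  <0:coor t2 T1>
9. crash(3):  <3:✗part t1 ->
10. deliver 1→0:  nop
11. recover(3):  <3:part t1 ->
12. deliver 2→0:  nop
13. timeout(0):  <0:coor t3 T1>
14. deliver 1→0:  nop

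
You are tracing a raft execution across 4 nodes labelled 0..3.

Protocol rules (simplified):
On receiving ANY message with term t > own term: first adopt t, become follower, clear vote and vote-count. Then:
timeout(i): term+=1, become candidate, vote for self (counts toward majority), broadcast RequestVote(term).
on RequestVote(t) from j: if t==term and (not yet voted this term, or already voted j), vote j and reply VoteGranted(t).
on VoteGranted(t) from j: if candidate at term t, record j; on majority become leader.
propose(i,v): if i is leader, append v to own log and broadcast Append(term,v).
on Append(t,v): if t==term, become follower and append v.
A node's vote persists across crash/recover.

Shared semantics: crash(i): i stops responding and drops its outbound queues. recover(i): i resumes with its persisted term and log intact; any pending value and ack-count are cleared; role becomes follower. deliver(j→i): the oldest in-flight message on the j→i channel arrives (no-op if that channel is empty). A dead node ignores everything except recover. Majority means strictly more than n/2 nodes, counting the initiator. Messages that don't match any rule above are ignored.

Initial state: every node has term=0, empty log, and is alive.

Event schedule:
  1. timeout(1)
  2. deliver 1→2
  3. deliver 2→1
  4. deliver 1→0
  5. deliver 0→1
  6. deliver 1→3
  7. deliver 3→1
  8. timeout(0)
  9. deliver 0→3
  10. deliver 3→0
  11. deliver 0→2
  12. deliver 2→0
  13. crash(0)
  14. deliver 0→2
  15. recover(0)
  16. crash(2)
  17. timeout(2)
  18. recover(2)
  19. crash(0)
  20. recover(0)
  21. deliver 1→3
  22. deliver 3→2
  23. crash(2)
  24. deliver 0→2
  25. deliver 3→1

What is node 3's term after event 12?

2

e1 timeout(1): 1[cand,t=1,-]
e2 deliver 1→2: 2[foll,t=1,-]
e3 deliver 2→1: ·
e4 deliver 1→0: 0[foll,t=1,-]
e5 deliver 0→1: 1[lead,t=1,-]
e6 deliver 1→3: 3[foll,t=1,-]
e7 deliver 3→1: ·
e8 timeout(0): 0[cand,t=2,-]
e9 deliver 0→3: 3[foll,t=2,-]
e10 deliver 3→0: ·
e11 deliver 0→2: 2[foll,t=2,-]
e12 deliver 2→0: 0[lead,t=2,-]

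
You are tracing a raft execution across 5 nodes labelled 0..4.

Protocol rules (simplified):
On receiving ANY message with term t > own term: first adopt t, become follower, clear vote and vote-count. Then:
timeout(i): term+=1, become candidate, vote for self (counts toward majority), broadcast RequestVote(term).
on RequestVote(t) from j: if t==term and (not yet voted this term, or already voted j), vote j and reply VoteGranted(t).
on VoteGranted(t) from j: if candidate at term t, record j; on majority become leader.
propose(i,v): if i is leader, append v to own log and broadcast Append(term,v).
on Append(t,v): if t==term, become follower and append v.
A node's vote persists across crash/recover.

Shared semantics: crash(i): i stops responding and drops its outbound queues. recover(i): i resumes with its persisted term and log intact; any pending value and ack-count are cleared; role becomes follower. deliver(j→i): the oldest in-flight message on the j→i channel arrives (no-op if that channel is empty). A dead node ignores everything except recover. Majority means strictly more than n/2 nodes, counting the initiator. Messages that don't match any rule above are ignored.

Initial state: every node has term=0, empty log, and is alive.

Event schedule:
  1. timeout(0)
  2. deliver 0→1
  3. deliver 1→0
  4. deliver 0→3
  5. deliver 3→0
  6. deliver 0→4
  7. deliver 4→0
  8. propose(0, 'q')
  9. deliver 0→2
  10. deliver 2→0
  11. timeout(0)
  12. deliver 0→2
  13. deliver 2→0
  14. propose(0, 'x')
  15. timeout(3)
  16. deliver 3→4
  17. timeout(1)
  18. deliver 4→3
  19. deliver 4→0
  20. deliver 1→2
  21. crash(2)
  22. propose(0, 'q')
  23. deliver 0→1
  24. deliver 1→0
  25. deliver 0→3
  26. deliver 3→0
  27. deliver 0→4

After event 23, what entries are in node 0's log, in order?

[1] timeout(0) → N0(cand t1 [-])
[2] deliver 0→1 → N1(foll t1 [-])
[3] deliver 1→0 → ∅
[4] deliver 0→3 → N3(foll t1 [-])
[5] deliver 3→0 → N0(lead t1 [-])
[6] deliver 0→4 → N4(foll t1 [-])
[7] deliver 4→0 → ∅
[8] propose(0,'q') → N0(lead t1 [q])
[9] deliver 0→2 → N2(foll t1 [-])
[10] deliver 2→0 → ∅
[11] timeout(0) → N0(cand t2 [q])
[12] deliver 0→2 → N2(foll t1 [q])
[13] deliver 2→0 → ∅
[14] propose(0,'x') → ∅
[15] timeout(3) → N3(cand t2 [-])
[16] deliver 3→4 → N4(foll t2 [-])
[17] timeout(1) → N1(cand t2 [-])
[18] deliver 4→3 → ∅
[19] deliver 4→0 → ∅
[20] deliver 1→2 → N2(foll t2 [q])
[21] crash(2) → N2(✗foll t2 [q])
[22] propose(0,'q') → ∅
[23] deliver 0→1 → ∅

q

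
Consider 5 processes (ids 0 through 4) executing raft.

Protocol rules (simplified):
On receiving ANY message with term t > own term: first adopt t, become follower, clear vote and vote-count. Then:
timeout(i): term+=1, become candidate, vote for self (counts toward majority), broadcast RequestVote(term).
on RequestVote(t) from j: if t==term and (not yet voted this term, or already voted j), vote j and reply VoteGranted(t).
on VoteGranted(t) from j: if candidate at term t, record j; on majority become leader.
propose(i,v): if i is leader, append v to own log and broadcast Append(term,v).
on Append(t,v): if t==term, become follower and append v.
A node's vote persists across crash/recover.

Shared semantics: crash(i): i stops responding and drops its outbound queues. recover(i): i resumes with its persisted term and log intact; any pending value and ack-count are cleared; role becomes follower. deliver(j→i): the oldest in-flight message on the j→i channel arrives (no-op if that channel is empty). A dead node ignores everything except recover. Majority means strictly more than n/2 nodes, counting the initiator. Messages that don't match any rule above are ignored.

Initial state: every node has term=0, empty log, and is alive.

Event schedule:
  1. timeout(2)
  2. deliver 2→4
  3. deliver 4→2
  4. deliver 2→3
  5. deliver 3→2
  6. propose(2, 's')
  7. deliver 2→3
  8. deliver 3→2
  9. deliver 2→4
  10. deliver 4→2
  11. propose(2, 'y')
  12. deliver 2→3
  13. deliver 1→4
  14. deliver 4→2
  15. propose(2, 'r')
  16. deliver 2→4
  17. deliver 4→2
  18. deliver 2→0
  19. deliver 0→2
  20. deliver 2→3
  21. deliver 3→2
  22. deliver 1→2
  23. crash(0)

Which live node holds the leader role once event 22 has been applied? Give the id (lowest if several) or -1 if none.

2

after 1 — timeout(2): n2:cand/t1/[-]
after 2 — deliver 2→4: n4:foll/t1/[-]
after 3 — deliver 4→2: ·
after 4 — deliver 2→3: n3:foll/t1/[-]
after 5 — deliver 3→2: n2:lead/t1/[-]
after 6 — propose(2,'s'): n2:lead/t1/[s]
after 7 — deliver 2→3: n3:foll/t1/[s]
after 8 — deliver 3→2: ·
after 9 — deliver 2→4: n4:foll/t1/[s]
after 10 — deliver 4→2: ·
after 11 — propose(2,'y'): n2:lead/t1/[s,y]
after 12 — deliver 2→3: n3:foll/t1/[s,y]
after 13 — deliver 1→4: ·
after 14 — deliver 4→2: ·
after 15 — propose(2,'r'): n2:lead/t1/[s,y,r]
after 16 — deliver 2→4: n4:foll/t1/[s,y]
after 17 — deliver 4→2: ·
after 18 — deliver 2→0: n0:foll/t1/[-]
after 19 — deliver 0→2: ·
after 20 — deliver 2→3: n3:foll/t1/[s,y,r]
after 21 — deliver 3→2: ·
after 22 — deliver 1→2: ·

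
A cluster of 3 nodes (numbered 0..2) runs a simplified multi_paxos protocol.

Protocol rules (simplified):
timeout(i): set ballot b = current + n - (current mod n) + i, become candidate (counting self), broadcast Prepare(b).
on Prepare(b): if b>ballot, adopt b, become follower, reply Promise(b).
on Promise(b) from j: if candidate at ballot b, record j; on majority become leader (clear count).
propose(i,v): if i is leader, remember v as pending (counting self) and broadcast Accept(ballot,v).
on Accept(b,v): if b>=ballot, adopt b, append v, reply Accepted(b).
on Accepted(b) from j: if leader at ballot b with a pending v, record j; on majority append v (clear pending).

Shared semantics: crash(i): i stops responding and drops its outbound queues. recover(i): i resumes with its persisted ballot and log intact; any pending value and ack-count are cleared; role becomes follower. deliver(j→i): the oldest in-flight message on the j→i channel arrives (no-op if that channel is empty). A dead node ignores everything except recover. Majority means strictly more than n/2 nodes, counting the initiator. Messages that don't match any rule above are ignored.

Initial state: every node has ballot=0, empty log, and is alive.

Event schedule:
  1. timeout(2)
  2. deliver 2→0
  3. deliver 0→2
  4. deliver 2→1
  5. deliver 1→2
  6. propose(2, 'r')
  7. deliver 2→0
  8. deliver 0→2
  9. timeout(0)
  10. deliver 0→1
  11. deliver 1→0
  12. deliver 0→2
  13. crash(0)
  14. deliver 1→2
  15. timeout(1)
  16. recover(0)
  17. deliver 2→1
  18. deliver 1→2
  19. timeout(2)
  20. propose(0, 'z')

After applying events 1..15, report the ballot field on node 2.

[1] timeout(2) → N2(cand b5 [-])
[2] deliver 2→0 → N0(foll b5 [-])
[3] deliver 0→2 → N2(lead b5 [-])
[4] deliver 2→1 → N1(foll b5 [-])
[5] deliver 1→2 → ∅
[6] propose(2,'r') → ∅
[7] deliver 2→0 → N0(foll b5 [r])
[8] deliver 0→2 → N2(lead b5 [r])
[9] timeout(0) → N0(cand b6 [r])
[10] deliver 0→1 → N1(foll b6 [-])
[11] deliver 1→0 → N0(lead b6 [r])
[12] deliver 0→2 → N2(foll b6 [r])
[13] crash(0) → N0(✗lead b6 [r])
[14] deliver 1→2 → ∅
[15] timeout(1) → N1(cand b10 [-])

6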